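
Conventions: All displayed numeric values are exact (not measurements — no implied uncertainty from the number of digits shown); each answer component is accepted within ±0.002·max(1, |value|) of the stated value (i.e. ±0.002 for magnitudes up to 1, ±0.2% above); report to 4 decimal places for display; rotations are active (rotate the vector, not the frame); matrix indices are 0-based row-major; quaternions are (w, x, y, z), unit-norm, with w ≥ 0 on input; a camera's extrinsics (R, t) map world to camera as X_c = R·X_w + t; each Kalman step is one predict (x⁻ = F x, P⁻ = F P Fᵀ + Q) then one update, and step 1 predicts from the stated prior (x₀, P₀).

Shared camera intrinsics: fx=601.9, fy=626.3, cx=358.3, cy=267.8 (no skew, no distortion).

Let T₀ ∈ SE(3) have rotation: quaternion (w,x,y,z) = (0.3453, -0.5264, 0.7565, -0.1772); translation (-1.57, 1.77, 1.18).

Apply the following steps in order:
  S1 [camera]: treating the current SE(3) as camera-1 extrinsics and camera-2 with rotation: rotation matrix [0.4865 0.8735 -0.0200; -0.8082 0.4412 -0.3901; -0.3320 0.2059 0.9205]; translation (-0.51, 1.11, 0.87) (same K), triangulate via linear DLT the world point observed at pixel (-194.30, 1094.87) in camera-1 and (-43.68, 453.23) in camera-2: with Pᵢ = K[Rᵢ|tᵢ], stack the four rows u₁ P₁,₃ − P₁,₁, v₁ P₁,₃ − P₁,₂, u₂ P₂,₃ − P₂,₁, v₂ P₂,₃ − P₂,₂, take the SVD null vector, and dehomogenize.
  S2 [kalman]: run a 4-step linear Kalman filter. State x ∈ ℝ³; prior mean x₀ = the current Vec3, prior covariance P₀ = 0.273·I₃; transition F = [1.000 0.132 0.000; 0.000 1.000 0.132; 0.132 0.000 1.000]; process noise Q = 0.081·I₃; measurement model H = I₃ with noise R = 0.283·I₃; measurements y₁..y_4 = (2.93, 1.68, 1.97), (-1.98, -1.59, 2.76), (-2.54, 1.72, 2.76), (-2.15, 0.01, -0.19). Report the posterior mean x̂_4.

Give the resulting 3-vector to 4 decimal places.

after S1 (triangulate): (0.3810, -0.5134, 0.5836)
after S2 (kf_track): (-1.5122, 0.4801, 1.1294)

result = (-1.5122, 0.4801, 1.1294)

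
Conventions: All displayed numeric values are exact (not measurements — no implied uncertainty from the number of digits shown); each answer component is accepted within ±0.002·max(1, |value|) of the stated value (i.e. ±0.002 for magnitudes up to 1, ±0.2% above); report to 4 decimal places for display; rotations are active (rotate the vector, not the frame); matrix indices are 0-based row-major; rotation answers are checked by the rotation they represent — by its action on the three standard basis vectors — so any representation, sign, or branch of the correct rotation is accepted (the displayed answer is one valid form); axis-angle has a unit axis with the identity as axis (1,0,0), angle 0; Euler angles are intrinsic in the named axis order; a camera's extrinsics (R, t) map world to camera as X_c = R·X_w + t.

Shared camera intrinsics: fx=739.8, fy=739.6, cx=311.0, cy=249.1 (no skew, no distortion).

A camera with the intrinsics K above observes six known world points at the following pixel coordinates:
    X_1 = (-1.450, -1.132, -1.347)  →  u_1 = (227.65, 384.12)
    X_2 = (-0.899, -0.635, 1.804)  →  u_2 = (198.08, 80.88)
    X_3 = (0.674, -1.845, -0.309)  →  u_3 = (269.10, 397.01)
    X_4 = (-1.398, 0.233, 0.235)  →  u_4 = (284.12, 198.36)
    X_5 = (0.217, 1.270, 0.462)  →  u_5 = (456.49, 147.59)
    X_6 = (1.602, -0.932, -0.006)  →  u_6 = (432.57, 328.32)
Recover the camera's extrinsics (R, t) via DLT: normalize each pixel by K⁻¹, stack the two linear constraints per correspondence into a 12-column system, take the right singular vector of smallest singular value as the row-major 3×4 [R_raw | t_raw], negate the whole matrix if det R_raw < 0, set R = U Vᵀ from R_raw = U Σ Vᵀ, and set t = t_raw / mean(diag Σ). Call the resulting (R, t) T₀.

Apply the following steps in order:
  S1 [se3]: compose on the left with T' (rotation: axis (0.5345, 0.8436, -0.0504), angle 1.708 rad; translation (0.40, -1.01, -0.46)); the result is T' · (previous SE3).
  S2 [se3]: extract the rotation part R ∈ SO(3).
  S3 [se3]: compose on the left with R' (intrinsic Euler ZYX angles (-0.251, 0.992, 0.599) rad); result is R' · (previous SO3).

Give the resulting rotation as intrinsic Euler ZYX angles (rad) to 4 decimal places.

source (pnp_recover): camera pose = R=[0.6425 0.7200 -0.2621; 0.1287 -0.4386 -0.8894; -0.7554 0.5377 -0.3745], t=(0.5000, -0.0600, 6.9402)
after S1 (compose_se3): R=[-0.4149 0.3216 -0.8511; 0.8203 -0.2725 -0.5028; -0.3936 -0.9068 -0.1508], t=(6.0479, -4.8293, -1.8506)
after S2 (rot_of_se3): [-0.4149 0.3216 -0.8511; 0.8203 -0.2725 -0.5028; -0.3936 -0.9068 -0.1508]
after S3 (compose_so3): [0.1150 -0.4904 -0.8639; 0.8991 0.4212 -0.1194; 0.4225 -0.7629 0.4893]

rotation (euler_zyx) = (1.4436, -0.4362, -1.0005)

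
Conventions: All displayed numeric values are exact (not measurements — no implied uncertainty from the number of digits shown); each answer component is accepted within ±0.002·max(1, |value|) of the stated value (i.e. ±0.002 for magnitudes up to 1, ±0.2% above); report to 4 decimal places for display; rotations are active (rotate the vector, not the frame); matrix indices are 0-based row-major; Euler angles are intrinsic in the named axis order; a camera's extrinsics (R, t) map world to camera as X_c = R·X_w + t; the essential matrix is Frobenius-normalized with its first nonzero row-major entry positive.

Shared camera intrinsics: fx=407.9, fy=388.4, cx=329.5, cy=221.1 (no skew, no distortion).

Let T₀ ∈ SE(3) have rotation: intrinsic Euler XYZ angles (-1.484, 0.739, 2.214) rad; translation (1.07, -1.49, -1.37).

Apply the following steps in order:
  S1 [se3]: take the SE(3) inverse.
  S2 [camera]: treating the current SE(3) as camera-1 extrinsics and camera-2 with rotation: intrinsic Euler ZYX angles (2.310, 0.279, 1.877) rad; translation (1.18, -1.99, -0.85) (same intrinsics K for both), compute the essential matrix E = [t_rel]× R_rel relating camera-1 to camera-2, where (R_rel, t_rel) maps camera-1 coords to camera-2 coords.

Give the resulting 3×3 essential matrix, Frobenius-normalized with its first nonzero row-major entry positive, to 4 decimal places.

matrix = [0.6686 0.1635 -0.0982; -0.2182 0.3368 -0.2152; 0.0731 -0.4654 0.2954]

after S1 (invert_se3): R=[-0.4433 0.4718 -0.7621; -0.5914 0.4849 0.6442; 0.6735 0.7364 0.0641], t=(0.1332, 2.2380, 0.4643)
after S2 (essential): [0.6686 0.1635 -0.0982; -0.2182 0.3368 -0.2152; 0.0731 -0.4654 0.2954]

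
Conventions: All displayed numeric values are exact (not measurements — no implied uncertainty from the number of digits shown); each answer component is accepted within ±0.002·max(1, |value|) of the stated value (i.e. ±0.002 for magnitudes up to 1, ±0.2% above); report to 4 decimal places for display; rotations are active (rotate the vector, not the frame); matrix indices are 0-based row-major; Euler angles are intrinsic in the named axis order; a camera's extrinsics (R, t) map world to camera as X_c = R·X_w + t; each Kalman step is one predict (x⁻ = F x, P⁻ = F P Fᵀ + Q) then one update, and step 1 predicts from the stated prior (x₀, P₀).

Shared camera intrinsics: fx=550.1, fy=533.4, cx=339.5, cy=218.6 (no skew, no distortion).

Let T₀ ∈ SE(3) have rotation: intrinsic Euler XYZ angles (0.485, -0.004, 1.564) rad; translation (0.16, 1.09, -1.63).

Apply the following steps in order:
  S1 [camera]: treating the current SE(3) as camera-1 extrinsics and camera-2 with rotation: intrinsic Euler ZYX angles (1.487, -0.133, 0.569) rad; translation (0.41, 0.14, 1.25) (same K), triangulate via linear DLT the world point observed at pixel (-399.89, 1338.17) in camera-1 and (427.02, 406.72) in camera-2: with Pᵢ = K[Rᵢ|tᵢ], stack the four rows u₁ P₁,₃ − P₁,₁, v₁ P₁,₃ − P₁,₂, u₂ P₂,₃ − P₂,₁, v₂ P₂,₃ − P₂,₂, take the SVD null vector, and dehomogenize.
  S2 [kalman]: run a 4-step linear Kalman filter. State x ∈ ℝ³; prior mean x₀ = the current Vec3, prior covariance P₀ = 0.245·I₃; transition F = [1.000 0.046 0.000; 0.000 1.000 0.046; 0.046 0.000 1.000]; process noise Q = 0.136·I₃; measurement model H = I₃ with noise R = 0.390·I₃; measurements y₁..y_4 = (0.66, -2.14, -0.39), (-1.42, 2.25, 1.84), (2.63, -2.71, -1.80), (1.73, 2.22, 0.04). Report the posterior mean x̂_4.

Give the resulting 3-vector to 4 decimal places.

result = (1.3879, 0.5715, 0.0222)

after S1 (triangulate): (1.4501, 1.1240, 1.8875)
after S2 (kf_track): (1.3879, 0.5715, 0.0222)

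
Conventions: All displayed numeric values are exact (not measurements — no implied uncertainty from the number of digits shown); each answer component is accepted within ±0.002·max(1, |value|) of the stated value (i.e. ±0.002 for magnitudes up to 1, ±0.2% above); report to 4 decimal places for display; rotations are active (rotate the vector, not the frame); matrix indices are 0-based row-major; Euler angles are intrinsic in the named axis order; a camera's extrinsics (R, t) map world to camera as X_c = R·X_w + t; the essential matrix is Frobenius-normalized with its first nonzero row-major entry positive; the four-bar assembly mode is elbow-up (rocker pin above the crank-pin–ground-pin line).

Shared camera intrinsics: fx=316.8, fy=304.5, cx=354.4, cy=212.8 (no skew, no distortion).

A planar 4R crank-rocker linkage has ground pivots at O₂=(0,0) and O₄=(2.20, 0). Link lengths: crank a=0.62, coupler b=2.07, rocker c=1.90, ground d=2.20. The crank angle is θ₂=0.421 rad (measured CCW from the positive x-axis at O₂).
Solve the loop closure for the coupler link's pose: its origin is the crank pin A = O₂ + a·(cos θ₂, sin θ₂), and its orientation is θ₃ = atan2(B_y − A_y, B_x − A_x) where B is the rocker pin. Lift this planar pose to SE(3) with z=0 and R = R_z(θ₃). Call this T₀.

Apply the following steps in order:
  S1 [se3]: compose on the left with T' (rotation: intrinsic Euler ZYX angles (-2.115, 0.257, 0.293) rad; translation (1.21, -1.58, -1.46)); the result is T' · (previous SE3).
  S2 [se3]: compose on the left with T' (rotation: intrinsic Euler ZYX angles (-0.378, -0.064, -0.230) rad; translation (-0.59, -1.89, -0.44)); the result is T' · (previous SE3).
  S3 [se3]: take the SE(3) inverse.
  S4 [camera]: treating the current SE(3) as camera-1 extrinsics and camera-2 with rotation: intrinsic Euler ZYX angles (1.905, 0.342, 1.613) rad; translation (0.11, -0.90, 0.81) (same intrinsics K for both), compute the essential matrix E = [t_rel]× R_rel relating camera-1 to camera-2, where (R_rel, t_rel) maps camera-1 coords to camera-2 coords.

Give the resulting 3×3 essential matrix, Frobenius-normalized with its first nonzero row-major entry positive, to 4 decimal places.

matrix = [0.2784 0.6255 -0.1388; -0.2830 -0.0538 -0.4286; 0.2104 -0.0844 0.4403]

source (fourbar_fk): coupler pose = R=[0.6250 -0.7806 0.0000; 0.7806 0.6250 0.0000; 0.0000 0.0000 1.0000], t=(0.5659, 0.2534, 0.0000)
after S1 (compose_se3): R=[0.2968 0.8791 -0.3731; -0.9531 0.2969 -0.0587; 0.0592 0.3730 0.9259], t=(1.1246, -2.1897, -1.5331)
after S2 (compose_se3): R=[-0.0786 0.9358 -0.3436; -0.9528 0.0309 0.3021; 0.2933 0.3511 0.8892], t=(-0.4038, -4.6340, -1.3595)
after S3 (invert_se3): R=[-0.0786 -0.9528 0.2933; 0.9358 0.0309 0.3511; -0.3436 0.3021 0.8892], t=(-4.0481, 0.9984, 2.4702)
after S4 (essential): [0.2784 0.6255 -0.1388; -0.2830 -0.0538 -0.4286; 0.2104 -0.0844 0.4403]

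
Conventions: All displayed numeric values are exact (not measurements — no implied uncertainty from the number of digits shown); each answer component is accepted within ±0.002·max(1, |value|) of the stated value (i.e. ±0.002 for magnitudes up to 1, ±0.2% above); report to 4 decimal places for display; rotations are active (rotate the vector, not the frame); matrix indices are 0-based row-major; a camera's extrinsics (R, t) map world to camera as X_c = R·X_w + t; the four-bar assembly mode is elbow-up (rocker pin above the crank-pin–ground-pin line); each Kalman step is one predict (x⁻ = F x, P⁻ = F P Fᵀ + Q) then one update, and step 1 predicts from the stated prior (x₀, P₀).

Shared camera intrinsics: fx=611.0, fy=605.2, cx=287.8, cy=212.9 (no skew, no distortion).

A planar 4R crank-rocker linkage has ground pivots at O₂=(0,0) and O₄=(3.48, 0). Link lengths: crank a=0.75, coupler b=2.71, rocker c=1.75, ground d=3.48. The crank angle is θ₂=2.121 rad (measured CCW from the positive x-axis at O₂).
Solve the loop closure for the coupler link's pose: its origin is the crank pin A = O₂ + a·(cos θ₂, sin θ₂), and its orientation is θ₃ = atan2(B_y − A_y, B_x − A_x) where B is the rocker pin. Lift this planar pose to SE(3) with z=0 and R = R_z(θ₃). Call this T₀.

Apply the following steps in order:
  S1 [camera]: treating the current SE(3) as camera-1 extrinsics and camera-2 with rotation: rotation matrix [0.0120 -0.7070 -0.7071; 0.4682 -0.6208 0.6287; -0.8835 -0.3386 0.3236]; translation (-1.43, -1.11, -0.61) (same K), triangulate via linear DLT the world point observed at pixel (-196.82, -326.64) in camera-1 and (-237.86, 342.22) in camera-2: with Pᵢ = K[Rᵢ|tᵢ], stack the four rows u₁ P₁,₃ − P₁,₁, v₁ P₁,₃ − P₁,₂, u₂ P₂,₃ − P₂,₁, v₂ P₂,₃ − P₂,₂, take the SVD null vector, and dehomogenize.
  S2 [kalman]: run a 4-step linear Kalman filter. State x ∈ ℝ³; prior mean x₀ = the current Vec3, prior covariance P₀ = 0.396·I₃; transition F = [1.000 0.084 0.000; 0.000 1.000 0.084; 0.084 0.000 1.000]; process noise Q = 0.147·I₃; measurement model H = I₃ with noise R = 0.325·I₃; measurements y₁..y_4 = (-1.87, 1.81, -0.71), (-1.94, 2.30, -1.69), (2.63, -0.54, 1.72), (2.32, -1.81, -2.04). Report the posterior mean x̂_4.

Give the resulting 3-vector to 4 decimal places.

source (fourbar_fk): coupler pose = R=[0.9748 -0.2232 0.0000; 0.2232 0.9748 0.0000; 0.0000 0.0000 1.0000], t=(-0.3921, 0.6393, 0.0000)
after S1 (triangulate): (-1.1601, -1.7069, 1.4397)
after S2 (kf_track): (1.3234, -0.6102, -0.7930)

result = (1.3234, -0.6102, -0.7930)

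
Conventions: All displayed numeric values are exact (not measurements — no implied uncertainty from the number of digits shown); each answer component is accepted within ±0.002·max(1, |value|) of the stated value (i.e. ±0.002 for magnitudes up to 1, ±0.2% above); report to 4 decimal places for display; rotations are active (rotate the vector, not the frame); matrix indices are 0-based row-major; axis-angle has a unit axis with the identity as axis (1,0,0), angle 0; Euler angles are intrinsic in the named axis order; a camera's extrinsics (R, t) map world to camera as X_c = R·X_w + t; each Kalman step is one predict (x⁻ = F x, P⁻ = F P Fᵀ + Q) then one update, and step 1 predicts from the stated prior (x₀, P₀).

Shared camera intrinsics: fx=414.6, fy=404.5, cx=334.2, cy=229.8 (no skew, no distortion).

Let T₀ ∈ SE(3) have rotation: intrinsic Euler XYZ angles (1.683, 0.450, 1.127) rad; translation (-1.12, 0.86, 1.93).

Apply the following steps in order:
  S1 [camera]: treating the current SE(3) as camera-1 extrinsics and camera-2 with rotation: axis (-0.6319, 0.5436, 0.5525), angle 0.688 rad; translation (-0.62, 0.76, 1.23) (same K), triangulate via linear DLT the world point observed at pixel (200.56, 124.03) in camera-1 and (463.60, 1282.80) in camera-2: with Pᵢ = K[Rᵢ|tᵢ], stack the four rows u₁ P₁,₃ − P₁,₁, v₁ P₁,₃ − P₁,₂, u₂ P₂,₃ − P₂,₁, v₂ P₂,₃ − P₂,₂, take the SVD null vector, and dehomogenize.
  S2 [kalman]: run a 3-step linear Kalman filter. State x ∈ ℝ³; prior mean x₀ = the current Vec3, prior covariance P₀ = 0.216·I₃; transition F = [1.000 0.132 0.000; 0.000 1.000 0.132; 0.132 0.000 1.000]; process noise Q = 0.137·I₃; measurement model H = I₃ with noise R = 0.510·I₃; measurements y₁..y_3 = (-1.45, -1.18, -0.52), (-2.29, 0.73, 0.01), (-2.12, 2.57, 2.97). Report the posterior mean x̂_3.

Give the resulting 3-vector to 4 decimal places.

result = (-1.1033, 1.4290, 1.3638)

after S1 (triangulate): (1.5354, 1.6286, 1.4243)
after S2 (kf_track): (-1.1033, 1.4290, 1.3638)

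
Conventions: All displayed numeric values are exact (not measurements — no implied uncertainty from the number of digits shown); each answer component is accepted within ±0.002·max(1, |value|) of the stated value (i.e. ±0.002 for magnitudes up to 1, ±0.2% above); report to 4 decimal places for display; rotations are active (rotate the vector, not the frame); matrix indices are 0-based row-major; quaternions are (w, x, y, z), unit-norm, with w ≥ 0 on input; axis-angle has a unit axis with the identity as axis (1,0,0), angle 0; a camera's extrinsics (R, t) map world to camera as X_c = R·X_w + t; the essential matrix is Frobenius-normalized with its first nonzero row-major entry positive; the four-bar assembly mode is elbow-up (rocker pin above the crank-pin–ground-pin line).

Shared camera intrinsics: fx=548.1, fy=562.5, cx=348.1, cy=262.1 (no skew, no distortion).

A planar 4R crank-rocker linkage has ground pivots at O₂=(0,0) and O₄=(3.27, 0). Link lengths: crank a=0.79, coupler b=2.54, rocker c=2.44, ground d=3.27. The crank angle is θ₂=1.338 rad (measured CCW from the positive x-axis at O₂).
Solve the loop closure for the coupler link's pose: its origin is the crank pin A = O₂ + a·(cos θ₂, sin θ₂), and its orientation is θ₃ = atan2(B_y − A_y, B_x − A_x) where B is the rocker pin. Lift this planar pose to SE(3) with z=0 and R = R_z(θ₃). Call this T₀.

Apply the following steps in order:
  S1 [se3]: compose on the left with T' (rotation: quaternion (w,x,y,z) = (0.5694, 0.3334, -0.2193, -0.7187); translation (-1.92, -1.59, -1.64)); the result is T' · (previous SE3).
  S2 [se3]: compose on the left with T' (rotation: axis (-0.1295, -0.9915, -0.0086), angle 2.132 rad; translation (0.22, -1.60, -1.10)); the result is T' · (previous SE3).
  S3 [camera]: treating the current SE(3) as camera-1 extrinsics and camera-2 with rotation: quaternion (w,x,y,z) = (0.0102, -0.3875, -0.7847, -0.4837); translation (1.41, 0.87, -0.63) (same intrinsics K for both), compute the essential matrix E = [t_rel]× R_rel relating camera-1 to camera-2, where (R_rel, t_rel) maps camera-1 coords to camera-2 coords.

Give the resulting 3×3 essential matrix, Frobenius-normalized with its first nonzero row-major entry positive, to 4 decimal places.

matrix = [0.2706 0.1149 0.0858; 0.3860 0.1577 -0.5590; -0.4498 -0.1935 -0.4244]

source (fourbar_fk): coupler pose = R=[0.8198 -0.5726 0.0000; 0.5726 0.8198 0.0000; 0.0000 0.0000 1.0000], t=(0.1823, 0.7687, 0.0000)
after S1 (compose_se3): R=[0.2790 0.6251 -0.7290; -0.9371 0.3431 -0.0645; 0.2098 0.7011 0.6815], t=(-1.4268, -1.9621, -1.1477)
after S2 (compose_se3): R=[-0.5082 -0.8340 -0.2149; -0.8343 0.5387 -0.1173; 0.2136 0.1197 -0.9696], t=(1.5038, -3.9226, -1.5002)
after S3 (essential): [0.2706 0.1149 0.0858; 0.3860 0.1577 -0.5590; -0.4498 -0.1935 -0.4244]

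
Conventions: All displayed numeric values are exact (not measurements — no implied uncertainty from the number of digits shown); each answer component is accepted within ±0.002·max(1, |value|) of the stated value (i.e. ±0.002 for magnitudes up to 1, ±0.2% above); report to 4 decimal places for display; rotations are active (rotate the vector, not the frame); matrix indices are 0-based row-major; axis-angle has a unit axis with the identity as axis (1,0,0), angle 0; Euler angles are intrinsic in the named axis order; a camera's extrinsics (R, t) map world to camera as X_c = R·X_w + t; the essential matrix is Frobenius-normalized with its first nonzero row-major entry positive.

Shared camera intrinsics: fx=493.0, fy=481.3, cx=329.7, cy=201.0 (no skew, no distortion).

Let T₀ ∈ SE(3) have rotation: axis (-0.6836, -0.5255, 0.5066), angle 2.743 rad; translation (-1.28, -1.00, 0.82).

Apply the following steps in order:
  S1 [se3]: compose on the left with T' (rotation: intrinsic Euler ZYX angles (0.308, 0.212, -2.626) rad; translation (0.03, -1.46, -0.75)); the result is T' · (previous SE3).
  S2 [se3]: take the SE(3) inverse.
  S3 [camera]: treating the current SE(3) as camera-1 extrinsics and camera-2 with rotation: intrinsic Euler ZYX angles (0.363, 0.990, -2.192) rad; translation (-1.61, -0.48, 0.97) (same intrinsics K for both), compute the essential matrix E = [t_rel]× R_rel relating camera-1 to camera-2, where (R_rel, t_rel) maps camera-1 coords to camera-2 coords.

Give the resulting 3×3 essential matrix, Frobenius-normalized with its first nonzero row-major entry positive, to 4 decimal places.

matrix = [0.5037 0.1352 0.3272; -0.4165 0.4700 0.2893; 0.1898 0.1953 0.2623]

after S1 (compose_se3): R=[0.2736 0.6471 -0.7117; -0.9614 0.1610 -0.2232; -0.0299 0.7452 0.6661], t=(-1.5929, -0.6391, -0.6961)
after S2 (invert_se3): R=[0.2736 -0.9614 -0.0299; 0.6471 0.1610 0.7452; -0.7117 -0.2232 0.6661], t=(-0.1994, 1.6524, -0.8126)
after S3 (essential): [0.5037 0.1352 0.3272; -0.4165 0.4700 0.2893; 0.1898 0.1953 0.2623]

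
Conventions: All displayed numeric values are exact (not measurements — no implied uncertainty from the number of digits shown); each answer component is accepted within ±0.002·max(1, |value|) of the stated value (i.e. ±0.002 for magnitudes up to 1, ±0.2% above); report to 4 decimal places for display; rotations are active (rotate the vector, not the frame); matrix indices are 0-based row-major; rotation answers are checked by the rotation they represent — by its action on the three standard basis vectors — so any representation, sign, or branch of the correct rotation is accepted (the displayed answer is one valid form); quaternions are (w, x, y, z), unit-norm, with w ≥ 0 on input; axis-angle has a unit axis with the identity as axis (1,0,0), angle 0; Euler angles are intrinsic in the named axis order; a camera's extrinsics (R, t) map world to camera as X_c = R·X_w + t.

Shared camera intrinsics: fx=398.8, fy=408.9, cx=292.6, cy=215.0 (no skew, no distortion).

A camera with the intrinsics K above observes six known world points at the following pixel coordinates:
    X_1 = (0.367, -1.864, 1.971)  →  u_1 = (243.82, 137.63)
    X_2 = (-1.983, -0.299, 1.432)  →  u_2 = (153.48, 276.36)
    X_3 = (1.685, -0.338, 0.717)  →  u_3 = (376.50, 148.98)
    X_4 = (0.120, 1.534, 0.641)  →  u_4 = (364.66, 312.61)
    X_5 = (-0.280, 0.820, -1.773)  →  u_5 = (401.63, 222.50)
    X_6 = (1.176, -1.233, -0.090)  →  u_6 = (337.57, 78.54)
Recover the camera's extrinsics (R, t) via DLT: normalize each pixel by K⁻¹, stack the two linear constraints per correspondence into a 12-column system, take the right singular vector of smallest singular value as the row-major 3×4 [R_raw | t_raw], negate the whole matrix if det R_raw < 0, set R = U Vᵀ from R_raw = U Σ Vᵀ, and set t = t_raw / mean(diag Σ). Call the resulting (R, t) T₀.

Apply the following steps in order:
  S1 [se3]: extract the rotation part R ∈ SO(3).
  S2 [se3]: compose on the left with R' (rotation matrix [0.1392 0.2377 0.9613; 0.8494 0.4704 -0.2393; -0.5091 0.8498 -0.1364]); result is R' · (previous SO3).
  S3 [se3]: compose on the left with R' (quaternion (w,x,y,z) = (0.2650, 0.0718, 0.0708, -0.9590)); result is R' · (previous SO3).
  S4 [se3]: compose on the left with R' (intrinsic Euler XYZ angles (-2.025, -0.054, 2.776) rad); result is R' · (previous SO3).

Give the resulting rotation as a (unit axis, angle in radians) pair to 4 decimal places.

rotation (axis_angle) = ((-0.6602, 0.5080, -0.5533), 2.0272)

source (pnp_recover): camera pose = R=[0.8338 0.5012 -0.2315; -0.4247 0.8502 0.3112; 0.3528 -0.1612 0.9217], t=(0.2200, -0.2100, 4.8200)
after S1 (rot_of_se3): [0.8338 0.5012 -0.2315; -0.4247 0.8502 0.3112; 0.3528 -0.1612 0.9217]
after S2 (compose_so3): [0.3543 0.1169 0.9278; 0.4240 0.8642 -0.2708; -0.8335 0.4893 0.2566]
after S3 (compose_so3): [0.0024 0.2997 -0.9540; -0.3918 -0.8775 -0.2767; -0.9201 0.3744 0.1153]
after S4 (compose_so3): [0.1872 0.0135 0.9822; -0.9798 -0.0690 0.1877; 0.0703 -0.9975 0.0003]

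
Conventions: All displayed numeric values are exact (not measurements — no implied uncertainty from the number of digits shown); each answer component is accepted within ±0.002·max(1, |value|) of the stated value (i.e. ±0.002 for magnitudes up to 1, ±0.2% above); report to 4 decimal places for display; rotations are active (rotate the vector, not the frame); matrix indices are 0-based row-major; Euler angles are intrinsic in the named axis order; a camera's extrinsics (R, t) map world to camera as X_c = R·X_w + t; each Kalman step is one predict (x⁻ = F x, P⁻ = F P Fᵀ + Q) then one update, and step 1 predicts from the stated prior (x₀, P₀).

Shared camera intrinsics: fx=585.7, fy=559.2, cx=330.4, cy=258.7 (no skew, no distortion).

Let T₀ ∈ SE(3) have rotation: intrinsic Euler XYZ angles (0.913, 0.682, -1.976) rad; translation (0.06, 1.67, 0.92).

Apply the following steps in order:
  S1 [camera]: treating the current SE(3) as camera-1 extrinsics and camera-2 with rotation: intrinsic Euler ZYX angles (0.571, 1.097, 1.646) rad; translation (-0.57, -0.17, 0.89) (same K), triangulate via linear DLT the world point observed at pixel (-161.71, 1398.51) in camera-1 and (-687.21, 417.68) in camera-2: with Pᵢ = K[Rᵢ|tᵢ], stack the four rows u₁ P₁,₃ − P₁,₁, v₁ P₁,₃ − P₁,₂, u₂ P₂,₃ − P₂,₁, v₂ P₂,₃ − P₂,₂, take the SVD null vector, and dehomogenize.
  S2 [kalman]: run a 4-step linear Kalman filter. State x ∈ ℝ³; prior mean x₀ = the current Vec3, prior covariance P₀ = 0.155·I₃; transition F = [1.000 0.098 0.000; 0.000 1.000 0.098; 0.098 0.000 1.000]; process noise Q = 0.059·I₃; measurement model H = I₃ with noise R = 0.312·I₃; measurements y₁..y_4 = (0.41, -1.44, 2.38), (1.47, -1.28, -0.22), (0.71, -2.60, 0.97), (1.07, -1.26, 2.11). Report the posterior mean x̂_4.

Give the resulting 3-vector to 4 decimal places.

after S1 (triangulate): (-1.5633, -1.2831, -1.8169)
after S2 (kf_track): (0.4393, -1.4700, 0.9464)

result = (0.4393, -1.4700, 0.9464)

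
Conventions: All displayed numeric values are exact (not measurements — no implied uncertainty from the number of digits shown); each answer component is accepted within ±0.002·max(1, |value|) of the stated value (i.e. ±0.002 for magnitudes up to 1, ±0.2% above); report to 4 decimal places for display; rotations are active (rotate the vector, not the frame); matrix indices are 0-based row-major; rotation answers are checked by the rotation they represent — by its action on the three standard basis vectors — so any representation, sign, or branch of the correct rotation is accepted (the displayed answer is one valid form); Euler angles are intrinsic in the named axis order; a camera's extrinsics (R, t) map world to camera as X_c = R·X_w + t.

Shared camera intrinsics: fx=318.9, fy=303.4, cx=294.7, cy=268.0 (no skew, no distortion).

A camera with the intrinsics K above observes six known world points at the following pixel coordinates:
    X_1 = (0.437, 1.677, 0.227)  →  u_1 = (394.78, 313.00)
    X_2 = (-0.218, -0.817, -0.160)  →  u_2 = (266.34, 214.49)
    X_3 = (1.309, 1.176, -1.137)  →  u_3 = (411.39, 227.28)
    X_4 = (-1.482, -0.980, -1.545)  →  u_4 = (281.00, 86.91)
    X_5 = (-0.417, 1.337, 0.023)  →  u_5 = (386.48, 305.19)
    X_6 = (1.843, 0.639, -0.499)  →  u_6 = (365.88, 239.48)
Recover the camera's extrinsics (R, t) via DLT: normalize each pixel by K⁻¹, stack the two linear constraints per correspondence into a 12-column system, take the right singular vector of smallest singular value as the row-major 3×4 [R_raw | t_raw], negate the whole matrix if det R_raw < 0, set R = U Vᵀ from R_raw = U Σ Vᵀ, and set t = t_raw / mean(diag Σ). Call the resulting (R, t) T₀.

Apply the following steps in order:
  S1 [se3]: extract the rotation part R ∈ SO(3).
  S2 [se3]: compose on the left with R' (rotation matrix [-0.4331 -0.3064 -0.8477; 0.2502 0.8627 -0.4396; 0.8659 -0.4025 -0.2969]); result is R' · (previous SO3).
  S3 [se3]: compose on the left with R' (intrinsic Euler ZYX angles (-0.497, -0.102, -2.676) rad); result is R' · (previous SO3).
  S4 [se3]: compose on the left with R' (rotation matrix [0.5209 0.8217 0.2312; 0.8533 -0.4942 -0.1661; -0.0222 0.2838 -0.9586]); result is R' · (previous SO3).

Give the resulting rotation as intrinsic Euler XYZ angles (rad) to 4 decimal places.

rotation (euler_xyz) = (2.6414, -0.7553, 1.0118)

source (pnp_recover): camera pose = R=[0.2277 0.8305 -0.5084; -0.1402 0.5446 0.8269; 0.9636 -0.1170 0.2404], t=(0.2298, -0.2801, 4.8392)
after S1 (rot_of_se3): [0.2277 0.8305 -0.5084; -0.1402 0.5446 0.8269; 0.9636 -0.1170 0.2404]
after S2 (compose_so3): [-0.8725 -0.4273 -0.2370; -0.4875 0.7290 0.4804; -0.0325 0.5347 -0.8444]
after S3 (compose_so3): [-0.5844 -0.4977 -0.6409; 0.7960 -0.1980 -0.5720; 0.1578 -0.8444 0.5119]
after S4 (compose_so3): [0.3861 -0.6172 -0.6855; -0.9183 -0.1866 -0.3492; 0.0876 0.7643 -0.6388]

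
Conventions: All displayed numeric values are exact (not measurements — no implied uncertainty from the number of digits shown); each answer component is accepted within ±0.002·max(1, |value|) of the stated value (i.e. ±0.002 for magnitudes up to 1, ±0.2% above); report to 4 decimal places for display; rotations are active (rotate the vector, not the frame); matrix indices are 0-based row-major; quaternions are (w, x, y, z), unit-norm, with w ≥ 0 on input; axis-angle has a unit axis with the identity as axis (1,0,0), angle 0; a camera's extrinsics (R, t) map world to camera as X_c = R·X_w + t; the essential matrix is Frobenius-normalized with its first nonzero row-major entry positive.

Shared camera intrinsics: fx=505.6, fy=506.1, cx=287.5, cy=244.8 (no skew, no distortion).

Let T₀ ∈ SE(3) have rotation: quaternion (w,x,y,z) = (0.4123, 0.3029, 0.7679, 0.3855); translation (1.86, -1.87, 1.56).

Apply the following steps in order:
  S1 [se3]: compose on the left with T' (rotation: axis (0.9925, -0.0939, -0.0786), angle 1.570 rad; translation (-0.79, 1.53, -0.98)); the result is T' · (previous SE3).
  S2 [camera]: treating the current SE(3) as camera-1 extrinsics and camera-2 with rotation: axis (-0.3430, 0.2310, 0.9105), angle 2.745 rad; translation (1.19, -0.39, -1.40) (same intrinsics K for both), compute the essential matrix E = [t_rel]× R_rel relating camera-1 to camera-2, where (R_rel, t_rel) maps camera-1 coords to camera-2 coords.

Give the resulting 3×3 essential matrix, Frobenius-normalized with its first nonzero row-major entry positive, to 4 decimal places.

after S1 (compose_se3): R=[-0.4121 -0.0071 0.9111; 0.4830 -0.8496 0.2118; 0.7726 0.5274 0.3535], t=(0.8012, -0.3440, -2.8092)
after S2 (essential): [0.1183 0.6152 -0.0313; 0.3986 -0.1277 0.5501; -0.1609 -0.2984 -0.1178]

matrix = [0.1183 0.6152 -0.0313; 0.3986 -0.1277 0.5501; -0.1609 -0.2984 -0.1178]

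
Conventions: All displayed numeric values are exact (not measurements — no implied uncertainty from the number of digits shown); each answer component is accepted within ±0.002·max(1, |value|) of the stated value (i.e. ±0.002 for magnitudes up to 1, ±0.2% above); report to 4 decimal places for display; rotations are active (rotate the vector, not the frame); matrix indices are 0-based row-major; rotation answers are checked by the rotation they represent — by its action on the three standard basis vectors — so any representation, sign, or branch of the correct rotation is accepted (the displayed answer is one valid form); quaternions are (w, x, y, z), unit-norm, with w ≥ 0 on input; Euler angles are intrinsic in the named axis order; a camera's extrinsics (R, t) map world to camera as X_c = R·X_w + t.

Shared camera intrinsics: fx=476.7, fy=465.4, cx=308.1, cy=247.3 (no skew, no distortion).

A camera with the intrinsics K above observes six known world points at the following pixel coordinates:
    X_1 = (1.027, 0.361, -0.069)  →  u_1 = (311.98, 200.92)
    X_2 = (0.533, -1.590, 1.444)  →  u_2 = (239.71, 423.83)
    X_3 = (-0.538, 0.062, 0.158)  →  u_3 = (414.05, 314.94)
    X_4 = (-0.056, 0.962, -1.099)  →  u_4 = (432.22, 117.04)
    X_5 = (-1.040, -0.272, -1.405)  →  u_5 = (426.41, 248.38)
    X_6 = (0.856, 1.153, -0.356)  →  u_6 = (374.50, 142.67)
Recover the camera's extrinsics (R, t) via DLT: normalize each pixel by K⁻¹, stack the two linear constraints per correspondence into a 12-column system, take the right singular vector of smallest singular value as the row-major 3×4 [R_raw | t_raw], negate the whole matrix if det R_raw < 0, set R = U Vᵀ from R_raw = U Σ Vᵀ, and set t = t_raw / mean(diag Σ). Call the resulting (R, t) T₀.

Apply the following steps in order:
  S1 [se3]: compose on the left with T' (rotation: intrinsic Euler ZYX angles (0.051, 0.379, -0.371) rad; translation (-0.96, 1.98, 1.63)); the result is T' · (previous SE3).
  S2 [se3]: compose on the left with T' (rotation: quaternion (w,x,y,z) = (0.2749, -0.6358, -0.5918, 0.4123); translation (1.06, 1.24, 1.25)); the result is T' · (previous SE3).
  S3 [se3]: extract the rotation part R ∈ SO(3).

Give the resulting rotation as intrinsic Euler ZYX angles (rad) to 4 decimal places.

source (pnp_recover): camera pose = R=[-0.6415 0.7316 0.2306; -0.4641 -0.6095 0.6427; 0.6107 0.3053 0.7306], t=(0.4501, 0.2601, 4.1407)
after S1 (compose_se3): R=[-0.3120 0.8889 0.3354; -0.2273 -0.4126 0.8821; 0.9225 0.1989 0.3308], t=(0.7598, 3.8136, 4.9610)
after S2 (compose_se3): R=[-0.8907 -0.4219 0.1692; -0.3994 0.9041 0.1517; -0.2170 0.0675 -0.9738], t=(-1.1804, 0.7312, -4.6198)
after S3 (rot_of_se3): [-0.8907 -0.4219 0.1692; -0.3994 0.9041 0.1517; -0.2170 0.0675 -0.9738]

rotation (euler_zyx) = (-2.7200, 0.2187, 3.0724)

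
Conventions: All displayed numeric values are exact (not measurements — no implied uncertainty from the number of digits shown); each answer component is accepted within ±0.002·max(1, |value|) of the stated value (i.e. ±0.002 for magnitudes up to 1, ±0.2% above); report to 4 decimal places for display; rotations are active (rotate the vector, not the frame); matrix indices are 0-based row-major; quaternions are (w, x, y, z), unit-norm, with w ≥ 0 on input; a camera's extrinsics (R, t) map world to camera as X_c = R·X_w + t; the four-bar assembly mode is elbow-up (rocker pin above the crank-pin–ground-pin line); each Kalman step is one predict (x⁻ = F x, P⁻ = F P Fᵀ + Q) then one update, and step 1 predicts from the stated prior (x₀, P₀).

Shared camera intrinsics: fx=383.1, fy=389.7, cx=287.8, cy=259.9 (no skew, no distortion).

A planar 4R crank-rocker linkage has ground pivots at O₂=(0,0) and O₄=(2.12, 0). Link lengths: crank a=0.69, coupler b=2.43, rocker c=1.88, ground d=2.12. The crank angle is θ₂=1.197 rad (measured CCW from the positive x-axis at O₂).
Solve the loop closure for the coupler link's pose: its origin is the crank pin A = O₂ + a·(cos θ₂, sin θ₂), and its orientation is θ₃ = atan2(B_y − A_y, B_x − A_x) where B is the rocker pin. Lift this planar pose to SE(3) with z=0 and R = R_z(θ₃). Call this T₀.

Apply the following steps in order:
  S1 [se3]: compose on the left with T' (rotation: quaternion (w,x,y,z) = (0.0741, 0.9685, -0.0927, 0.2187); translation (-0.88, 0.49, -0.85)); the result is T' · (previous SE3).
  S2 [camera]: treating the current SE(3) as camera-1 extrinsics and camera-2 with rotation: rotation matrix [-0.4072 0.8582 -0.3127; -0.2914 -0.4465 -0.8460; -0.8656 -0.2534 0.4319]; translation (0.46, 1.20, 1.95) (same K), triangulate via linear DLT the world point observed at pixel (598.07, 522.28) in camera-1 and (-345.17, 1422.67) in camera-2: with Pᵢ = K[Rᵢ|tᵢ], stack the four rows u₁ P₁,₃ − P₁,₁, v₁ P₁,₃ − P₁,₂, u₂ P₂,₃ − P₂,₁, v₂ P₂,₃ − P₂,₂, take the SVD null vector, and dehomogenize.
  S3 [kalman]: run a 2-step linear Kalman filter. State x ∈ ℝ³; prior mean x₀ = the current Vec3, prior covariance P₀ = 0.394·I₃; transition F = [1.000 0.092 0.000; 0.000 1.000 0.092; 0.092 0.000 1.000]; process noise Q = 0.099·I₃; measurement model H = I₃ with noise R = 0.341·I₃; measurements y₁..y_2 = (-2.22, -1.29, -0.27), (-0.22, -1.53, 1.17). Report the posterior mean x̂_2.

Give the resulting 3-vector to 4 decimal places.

result = (-0.5849, -1.5732, 0.2172)

source (fourbar_fk): coupler pose = R=[0.8640 -0.5034 0.0000; 0.5034 0.8640 0.0000; 0.0000 0.0000 1.0000], t=(0.2520, 0.6424, 0.0000)
after S1 (compose_se3): R=[0.6598 -0.6298 0.4099; -0.6164 -0.7656 -0.1841; 0.4298 -0.1312 -0.8933], t=(-0.7927, -0.1713, -0.6736)
after S2 (triangulate): (1.3024, -1.9732, -1.0516)
after S3 (kf_track): (-0.5849, -1.5732, 0.2172)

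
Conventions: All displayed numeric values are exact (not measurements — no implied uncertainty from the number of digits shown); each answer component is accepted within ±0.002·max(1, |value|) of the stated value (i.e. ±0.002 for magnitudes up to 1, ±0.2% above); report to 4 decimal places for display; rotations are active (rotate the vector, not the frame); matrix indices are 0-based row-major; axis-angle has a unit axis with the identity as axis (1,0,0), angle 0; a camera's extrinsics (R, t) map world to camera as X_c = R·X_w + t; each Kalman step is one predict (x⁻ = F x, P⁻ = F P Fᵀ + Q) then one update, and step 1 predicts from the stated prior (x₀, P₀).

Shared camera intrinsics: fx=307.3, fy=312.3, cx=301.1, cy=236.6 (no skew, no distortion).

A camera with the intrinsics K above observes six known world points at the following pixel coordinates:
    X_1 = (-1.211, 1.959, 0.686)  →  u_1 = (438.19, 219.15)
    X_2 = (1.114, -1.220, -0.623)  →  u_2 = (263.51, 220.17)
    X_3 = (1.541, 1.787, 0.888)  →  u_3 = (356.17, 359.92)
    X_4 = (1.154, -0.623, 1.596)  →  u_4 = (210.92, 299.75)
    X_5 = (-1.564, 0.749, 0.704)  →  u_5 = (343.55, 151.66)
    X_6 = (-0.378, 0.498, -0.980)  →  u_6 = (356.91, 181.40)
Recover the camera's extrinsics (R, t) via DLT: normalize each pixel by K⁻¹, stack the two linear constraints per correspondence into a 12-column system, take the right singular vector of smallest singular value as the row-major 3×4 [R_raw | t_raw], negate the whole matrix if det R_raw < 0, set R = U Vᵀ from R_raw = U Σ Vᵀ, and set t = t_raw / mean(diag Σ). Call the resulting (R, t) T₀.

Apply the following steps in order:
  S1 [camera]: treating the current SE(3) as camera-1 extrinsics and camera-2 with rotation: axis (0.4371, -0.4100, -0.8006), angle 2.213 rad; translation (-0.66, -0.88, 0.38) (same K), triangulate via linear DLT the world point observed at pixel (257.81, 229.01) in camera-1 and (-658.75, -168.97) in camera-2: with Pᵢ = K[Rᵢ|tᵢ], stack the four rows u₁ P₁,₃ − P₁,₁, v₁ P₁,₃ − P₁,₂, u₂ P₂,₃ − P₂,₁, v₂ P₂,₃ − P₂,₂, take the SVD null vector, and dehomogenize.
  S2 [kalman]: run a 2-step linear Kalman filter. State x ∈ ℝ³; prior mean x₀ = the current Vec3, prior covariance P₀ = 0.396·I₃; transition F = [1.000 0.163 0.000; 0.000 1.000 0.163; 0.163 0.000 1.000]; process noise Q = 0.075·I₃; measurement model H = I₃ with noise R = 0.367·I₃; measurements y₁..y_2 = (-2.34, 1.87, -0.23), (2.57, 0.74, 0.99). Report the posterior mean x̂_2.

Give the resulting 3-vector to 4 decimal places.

source (pnp_recover): camera pose = R=[-0.1211 0.8469 -0.5179; 0.7665 0.4113 0.4933; 0.6307 -0.3372 -0.6989], t=(0.0200, -0.4000, 5.2001)
after S1 (triangulate): (-0.0101, -0.2943, 0.8399)
after S2 (kf_track): (0.4934, 1.0176, 0.5751)

result = (0.4934, 1.0176, 0.5751)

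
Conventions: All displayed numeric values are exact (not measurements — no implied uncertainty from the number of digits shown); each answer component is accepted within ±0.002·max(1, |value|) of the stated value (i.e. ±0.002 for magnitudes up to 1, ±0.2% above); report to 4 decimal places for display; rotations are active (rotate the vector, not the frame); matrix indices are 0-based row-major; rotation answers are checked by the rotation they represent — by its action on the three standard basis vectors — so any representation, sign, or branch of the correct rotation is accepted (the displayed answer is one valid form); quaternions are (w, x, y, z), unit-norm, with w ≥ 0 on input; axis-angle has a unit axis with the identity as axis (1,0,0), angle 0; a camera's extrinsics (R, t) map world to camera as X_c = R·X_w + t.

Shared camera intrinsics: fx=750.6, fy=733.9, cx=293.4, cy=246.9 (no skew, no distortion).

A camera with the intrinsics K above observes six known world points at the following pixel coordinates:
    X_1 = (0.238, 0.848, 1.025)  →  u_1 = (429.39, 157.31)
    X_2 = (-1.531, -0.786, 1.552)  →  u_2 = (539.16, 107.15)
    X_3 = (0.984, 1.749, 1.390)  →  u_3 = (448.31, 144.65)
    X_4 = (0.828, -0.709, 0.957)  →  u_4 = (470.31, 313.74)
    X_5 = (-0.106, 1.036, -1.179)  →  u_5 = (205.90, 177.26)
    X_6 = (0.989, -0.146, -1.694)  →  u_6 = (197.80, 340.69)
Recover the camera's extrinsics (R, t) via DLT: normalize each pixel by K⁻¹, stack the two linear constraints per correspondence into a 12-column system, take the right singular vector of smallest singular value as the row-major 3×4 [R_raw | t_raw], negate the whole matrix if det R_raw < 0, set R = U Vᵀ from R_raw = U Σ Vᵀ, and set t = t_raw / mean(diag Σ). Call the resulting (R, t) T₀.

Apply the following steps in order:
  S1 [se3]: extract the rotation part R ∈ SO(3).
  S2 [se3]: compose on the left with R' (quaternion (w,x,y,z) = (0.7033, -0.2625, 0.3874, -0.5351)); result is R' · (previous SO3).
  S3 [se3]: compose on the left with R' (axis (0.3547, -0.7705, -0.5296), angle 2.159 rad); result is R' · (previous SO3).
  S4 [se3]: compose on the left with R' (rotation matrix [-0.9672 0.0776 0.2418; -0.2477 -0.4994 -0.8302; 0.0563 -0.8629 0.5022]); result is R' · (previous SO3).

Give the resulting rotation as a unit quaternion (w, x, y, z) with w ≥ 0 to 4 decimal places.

source (pnp_recover): camera pose = R=[0.2377 -0.1229 0.9635; 0.6298 -0.7357 -0.2492; 0.7395 0.6660 -0.0975], t=(0.4103, -0.1802, 6.8128)
after S1 (rot_of_se3): [0.2377 -0.1229 0.9635; 0.6298 -0.7357 -0.2492; 0.7395 0.6660 -0.0975]
after S2 (compose_so3): [0.9869 0.1303 -0.0949; -0.0785 -0.1257 -0.9890; -0.1408 0.9835 -0.1138]
after S3 (compose_so3): [-0.2244 -0.9665 0.1248; -0.9309 0.1747 -0.3207; 0.2881 -0.1881 -0.9389]
after S4 (compose_so3): [0.2144 0.9029 -0.3726; 0.2812 0.3083 0.9088; 0.9354 -0.2997 -0.1878]

rotation (quat) = (0.5777, -0.5230, -0.5661, -0.2690)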